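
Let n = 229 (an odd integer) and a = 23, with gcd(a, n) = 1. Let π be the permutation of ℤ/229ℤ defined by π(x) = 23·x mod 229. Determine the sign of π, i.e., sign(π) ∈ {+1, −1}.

Start at x=122: 122 → 58 → 189 → 225 → 137 → 174 → 109 → … (one orbit).
Cycle type of π: 228 + 1; total 2 cycles.
sign(π) = (−1)^{n − #cycles} = (−1)^{229−2} = (−1)^227 = -1.

-1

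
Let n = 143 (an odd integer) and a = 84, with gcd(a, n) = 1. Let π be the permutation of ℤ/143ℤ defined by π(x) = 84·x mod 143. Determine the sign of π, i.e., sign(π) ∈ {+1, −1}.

+1

Orbit of 21 under x↦84x: [21, 48, 28, 64, 85, 133, 18]… (length divides ord_143(84)).
The orbit structure of x ↦ 84x mod 143: 5 orbits of sizes [60, 60, 12, 10, 1].
143 − 5 = 138 transpositions; sign(π) = (−1)^138 = +1.
Zolotarev: (84|143) = +1, matching the cycle-count sign.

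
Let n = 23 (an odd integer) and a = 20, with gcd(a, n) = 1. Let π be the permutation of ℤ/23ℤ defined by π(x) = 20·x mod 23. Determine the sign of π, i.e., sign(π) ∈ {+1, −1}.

-1

Orbit of 21 under x↦20x: [21, 6, 5, 8, 22, 3, 14]… (length divides ord_23(20)).
π_20 has 2 disjoint cycles with lengths [22, 1] on {0,…,22}.
n − c = 23 − 2 = 21; sign = (−1)^21 = -1.
Zolotarev: (20|23) = -1, matching the cycle-count sign.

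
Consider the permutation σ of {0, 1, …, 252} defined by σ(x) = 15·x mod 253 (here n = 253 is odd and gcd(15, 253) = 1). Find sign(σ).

Trace 185: π^k(185) = [185, 245, 133, 224, 71, 53, 36] for k=0..6.
Decompose π into cycles: lengths [110, 110, 22, 5, 5, 1] (6 cycles, including the fixed point 0).
253 − 6 = 247 transpositions; sign(π) = (−1)^247 = -1.
(15|253)_J = -1 (Zolotarev's lemma cross-check).

-1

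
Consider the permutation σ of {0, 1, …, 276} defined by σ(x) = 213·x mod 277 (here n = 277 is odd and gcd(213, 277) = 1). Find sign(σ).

+1

Trace 30: π^k(30) = [30, 19, 169, 264, 1, 213, 218] for k=0..6.
Cycle lengths of π_213 on ℤ/277ℤ: [23, 23, 23, 23, 23, 23, 23, 23, 23, 23, 23, 23, 1]; 13 cycles in total.
Σ(ℓ_i−1) = 277−13 = 264; sign = (−1)^264 = +1.
(213|277)_J = +1 (Zolotarev's lemma cross-check).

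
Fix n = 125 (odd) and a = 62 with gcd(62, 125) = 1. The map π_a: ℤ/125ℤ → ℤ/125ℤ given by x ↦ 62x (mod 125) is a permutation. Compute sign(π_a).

Start at x=27: 27 → 49 → 38 → 106 → 72 → 89 → 18 → … (one orbit).
The orbit structure of x ↦ 62x mod 125: 4 orbits of sizes [100, 20, 4, 1].
Σ(ℓ_i−1) = 125−4 = 121; sign = (−1)^121 = -1.
(62|125)_J = -1 (Zolotarev's lemma cross-check).

-1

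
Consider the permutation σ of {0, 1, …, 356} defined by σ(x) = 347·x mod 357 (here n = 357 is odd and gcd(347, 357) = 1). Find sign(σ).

Orbit of 67 under x↦347x: [67, 44, 274, 116, 268, 176, 25]… (length divides ord_357(347)).
Cycle type of π: 48×6 + 16×3 + 6×2 + 3×2 + 2 + 1; total 15 cycles.
sign(π) = (−1)^{n − #cycles} = (−1)^{357−15} = (−1)^342 = +1.
(347|357)_J = +1 (Zolotarev's lemma cross-check).

+1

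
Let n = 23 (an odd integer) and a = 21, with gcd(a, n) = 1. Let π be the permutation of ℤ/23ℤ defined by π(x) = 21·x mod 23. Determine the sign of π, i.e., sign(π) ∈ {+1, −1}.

-1

Orbit of 9 under x↦21x: [9, 5, 13, 20, 6, 11, 1]… (length divides ord_23(21)).
π_21 has 2 disjoint cycles with lengths [22, 1] on {0,…,22}.
With 2 cycles on 23 points, sign = (−1)^{23−2} = -1.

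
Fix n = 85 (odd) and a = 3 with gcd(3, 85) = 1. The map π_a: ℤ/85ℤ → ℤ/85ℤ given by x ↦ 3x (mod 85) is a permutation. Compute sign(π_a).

+1

Start at x=1: 1 → 3 → 9 → 27 → 81 → 73 → 49 → … (one orbit).
Decompose π into cycles: lengths [16, 16, 16, 16, 16, 4, 1] (7 cycles, including the fixed point 0).
85 − 7 = 78 transpositions; sign(π) = (−1)^78 = +1.
Via Zolotarev, sign(π_{3}) = (3|85) = +1.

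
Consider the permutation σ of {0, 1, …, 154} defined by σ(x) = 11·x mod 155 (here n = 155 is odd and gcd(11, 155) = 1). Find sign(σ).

Trace 51: π^k(51) = [51, 96, 126, 146, 56, 151, 111] for k=0..6.
Cycle lengths of π_11 on ℤ/155ℤ: [30, 30, 30, 30, 30, 1, 1, 1, 1, 1]; 10 cycles in total.
Σ(ℓ_i−1) = 155−10 = 145; sign = (−1)^145 = -1.

-1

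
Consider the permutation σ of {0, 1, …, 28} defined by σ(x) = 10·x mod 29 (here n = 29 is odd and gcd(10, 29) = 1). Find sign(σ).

Orbit of 9 under x↦10x: [9, 3, 1, 10, 13, 14, 24]… (length divides ord_29(10)).
The orbit structure of x ↦ 10x mod 29: 2 orbits of sizes [28, 1].
With 2 cycles on 29 points, sign = (−1)^{29−2} = -1.
(10|29)_J = -1 (Zolotarev's lemma cross-check).

-1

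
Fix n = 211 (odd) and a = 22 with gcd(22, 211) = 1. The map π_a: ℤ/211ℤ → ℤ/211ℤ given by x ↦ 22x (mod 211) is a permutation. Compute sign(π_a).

Orbit of 102 under x↦22x: [102, 134, 205, 79, 50, 45, 146]… (length divides ord_211(22)).
Decompose π into cycles: lengths [210, 1] (2 cycles, including the fixed point 0).
2 cycles on 211: each ℓ→(−1)^(ℓ−1), product (−1)^209 = -1.

-1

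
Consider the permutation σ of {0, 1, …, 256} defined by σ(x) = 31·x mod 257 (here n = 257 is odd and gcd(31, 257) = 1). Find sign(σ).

+1

Orbit of 60 under x↦31x: [60, 61, 92, 25, 4, 124, 246]… (length divides ord_257(31)).
π_31 has 3 disjoint cycles with lengths [128, 128, 1] on {0,…,256}.
n − c = 257 − 3 = 254; sign = (−1)^254 = +1.
Check: (31/257) = +1 by Zolotarev.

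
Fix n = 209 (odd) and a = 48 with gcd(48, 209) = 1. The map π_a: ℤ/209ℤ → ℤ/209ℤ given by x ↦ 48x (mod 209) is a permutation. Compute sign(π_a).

-1

Orbit of 102 under x↦48x: [102, 89, 92, 27, 42, 135, 1]… (length divides ord_209(48)).
Cycle lengths of π_48 on ℤ/209ℤ: [90, 90, 18, 5, 5, 1]; 6 cycles in total.
With 6 cycles on 209 points, sign = (−1)^{209−6} = -1.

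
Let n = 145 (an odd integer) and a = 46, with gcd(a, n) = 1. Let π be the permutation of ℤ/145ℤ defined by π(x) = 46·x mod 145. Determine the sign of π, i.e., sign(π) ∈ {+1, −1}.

Trace 1: π^k(1) = [1, 46, 86, 41] for k=0..3.
π_46 has 40 disjoint cycles with lengths [4, 4, 4, 4, 4, 4, 4, 4, 4, 4, 4, 4, 4, 4, 4, 4, 4, 4, 4, 4, 4, 4, 4, 4, 4, 4, 4, 4, 4, 4, 4, 4, 4, 4, 4, 1, 1, 1, 1, 1] on {0,…,144}.
n − c = 145 − 40 = 105; sign = (−1)^105 = -1.
The Jacobi symbol (46|145) = -1 (Zolotarev) agrees.

-1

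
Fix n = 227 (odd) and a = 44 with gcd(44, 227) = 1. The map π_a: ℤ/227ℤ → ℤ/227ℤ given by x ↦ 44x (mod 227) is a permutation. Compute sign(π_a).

+1

Start at x=9: 9 → 169 → 172 → 77 → 210 → 160 → 3 → … (one orbit).
Cycle lengths of π_44 on ℤ/227ℤ: [113, 113, 1]; 3 cycles in total.
227 − 3 = 224 transpositions; sign(π) = (−1)^224 = +1.
The Jacobi symbol (44|227) = +1 (Zolotarev) agrees.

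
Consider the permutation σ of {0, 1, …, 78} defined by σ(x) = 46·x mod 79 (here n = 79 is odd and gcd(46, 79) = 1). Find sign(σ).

Start at x=64: 64 → 21 → 18 → 38 → 10 → 65 → 67 → … (one orbit).
Cycle lengths of π_46 on ℤ/79ℤ: [13, 13, 13, 13, 13, 13, 1]; 7 cycles in total.
sign(π) = (−1)^{n − #cycles} = (−1)^{79−7} = (−1)^72 = +1.

+1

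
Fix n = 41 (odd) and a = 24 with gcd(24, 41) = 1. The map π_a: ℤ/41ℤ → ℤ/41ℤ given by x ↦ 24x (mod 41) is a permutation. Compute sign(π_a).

-1

Start at x=36: 36 → 3 → 31 → 6 → 21 → 12 → 1 → … (one orbit).
Cycle type of π: 40 + 1; total 2 cycles.
n − c = 41 − 2 = 39; sign = (−1)^39 = -1.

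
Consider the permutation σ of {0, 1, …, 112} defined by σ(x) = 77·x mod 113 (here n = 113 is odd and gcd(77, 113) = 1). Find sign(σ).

+1

Start at x=4: 4 → 82 → 99 → 52 → 49 → 44 → 111 → … (one orbit).
Decompose π into cycles: lengths [56, 56, 1] (3 cycles, including the fixed point 0).
113 − 3 = 110 transpositions; sign(π) = (−1)^110 = +1.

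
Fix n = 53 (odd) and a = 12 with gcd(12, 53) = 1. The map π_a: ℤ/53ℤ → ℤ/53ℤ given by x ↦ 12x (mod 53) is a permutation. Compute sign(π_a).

Start at x=2: 2 → 24 → 23 → 11 → 26 → 47 → 34 → … (one orbit).
The orbit structure of x ↦ 12x mod 53: 2 orbits of sizes [52, 1].
2 cycles on 53: each ℓ→(−1)^(ℓ−1), product (−1)^51 = -1.

-1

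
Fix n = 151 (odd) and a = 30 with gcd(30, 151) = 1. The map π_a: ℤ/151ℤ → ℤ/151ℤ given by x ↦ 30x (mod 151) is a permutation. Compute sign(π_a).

-1

Start at x=76: 76 → 15 → 148 → 61 → 18 → 87 → 43 → … (one orbit).
Decompose π into cycles: lengths [150, 1] (2 cycles, including the fixed point 0).
151 − 2 = 149 transpositions; sign(π) = (−1)^149 = -1.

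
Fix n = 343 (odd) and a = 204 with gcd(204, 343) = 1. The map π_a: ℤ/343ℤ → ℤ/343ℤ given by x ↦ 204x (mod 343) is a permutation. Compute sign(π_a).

Trace 127: π^k(127) = [127, 183, 288, 99, 302, 211, 169] for k=0..6.
Cycle type of π: 49×6 + 7×6 + 1×7; total 19 cycles.
343 − 19 = 324 transpositions; sign(π) = (−1)^324 = +1.

+1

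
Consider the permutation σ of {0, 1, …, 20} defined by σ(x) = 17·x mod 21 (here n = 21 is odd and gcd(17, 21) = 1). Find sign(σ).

Start at x=5: 5 → 1 → 17 → 16 → 20 → 4 → 5 (one orbit).
Cycle type of π: 6×3 + 2 + 1; total 5 cycles.
sign(π) = (−1)^{n − #cycles} = (−1)^{21−5} = (−1)^16 = +1.
(17|21)_J = +1 (Zolotarev's lemma cross-check).

+1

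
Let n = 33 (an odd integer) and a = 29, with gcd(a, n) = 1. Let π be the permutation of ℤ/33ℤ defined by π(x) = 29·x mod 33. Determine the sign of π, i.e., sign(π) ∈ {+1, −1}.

+1

Trace 4: π^k(4) = [4, 17, 31, 8, 1, 29, 16] for k=0..6.
5 cycles of lengths [10, 10, 10, 2, 1].
33 − 5 = 28 transpositions; sign(π) = (−1)^28 = +1.
Zolotarev: (29|33) = +1, matching the cycle-count sign.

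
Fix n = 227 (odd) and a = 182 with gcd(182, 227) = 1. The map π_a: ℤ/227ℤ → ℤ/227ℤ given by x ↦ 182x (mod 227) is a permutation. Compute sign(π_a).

Start at x=207: 207 → 219 → 133 → 144 → 103 → 132 → 189 → … (one orbit).
π_182 has 3 disjoint cycles with lengths [113, 113, 1] on {0,…,226}.
227 − 3 = 224 transpositions; sign(π) = (−1)^224 = +1.
(182|227)_J = +1 (Zolotarev's lemma cross-check).

+1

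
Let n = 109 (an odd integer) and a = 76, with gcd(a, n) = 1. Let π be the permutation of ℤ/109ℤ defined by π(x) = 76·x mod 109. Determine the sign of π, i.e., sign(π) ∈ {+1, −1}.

Orbit of 108 under x↦76x: [108, 33, 1, 76]… (length divides ord_109(76)).
Decompose π into cycles: lengths [4, 4, 4, 4, 4, 4, 4, 4, 4, 4, 4, 4, 4, 4, 4, 4, 4, 4, 4, 4, 4, 4, 4, 4, 4, 4, 4, 1] (28 cycles, including the fixed point 0).
109 − 28 = 81 transpositions; sign(π) = (−1)^81 = -1.
Check: (76/109) = -1 by Zolotarev.

-1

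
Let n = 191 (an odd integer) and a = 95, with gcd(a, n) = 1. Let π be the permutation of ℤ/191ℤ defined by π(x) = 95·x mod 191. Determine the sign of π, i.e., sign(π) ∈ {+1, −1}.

-1

Start at x=126: 126 → 128 → 127 → 32 → 175 → 8 → 187 → … (one orbit).
Decompose π into cycles: lengths [190, 1] (2 cycles, including the fixed point 0).
191 − 2 = 189 transpositions; sign(π) = (−1)^189 = -1.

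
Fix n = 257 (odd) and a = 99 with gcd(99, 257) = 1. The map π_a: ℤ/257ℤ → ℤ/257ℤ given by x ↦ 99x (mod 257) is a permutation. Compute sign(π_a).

Start at x=49: 49 → 225 → 173 → 165 → 144 → 121 → 157 → … (one orbit).
Cycle type of π: 128×2 + 1; total 3 cycles.
sign(π) = (−1)^{n − #cycles} = (−1)^{257−3} = (−1)^254 = +1.
(99|257)_J = +1 (Zolotarev's lemma cross-check).

+1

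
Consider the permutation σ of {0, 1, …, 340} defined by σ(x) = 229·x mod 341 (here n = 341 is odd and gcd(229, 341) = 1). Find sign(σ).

Trace 229: π^k(229) = [229, 268, 333, 214, 243, 64, 334] for k=0..6.
π_229 has 14 disjoint cycles with lengths [30, 30, 30, 30, 30, 30, 30, 30, 30, 30, 30, 5, 5, 1] on {0,…,340}.
341 − 14 = 327 transpositions; sign(π) = (−1)^327 = -1.
Check: (229/341) = -1 by Zolotarev.

-1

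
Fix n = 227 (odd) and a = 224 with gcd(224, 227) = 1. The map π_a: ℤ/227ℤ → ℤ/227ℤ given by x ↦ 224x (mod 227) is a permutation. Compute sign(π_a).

Start at x=67: 67 → 26 → 149 → 7 → 206 → 63 → 38 → … (one orbit).
Decompose π into cycles: lengths [226, 1] (2 cycles, including the fixed point 0).
227 − 2 = 225 transpositions; sign(π) = (−1)^225 = -1.
Via Zolotarev, sign(π_{224}) = (224|227) = -1.

-1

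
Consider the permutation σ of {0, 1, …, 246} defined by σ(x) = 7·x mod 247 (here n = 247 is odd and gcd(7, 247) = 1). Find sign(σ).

-1

Trace 45: π^k(45) = [45, 68, 229, 121, 106, 1, 7] for k=0..6.
Decompose π into cycles: lengths [12, 12, 12, 12, 12, 12, 12, 12, 12, 12, 12, 12, 12, 12, 12, 12, 12, 12, 12, 3, 3, 3, 3, 3, 3, 1] (26 cycles, including the fixed point 0).
26 cycles on 247: each ℓ→(−1)^(ℓ−1), product (−1)^221 = -1.
Check: (7/247) = -1 by Zolotarev.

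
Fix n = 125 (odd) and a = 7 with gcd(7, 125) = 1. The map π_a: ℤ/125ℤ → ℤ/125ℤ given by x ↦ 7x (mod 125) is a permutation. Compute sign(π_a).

Trace 32: π^k(32) = [32, 99, 68, 101, 82, 74, 18] for k=0..6.
Cycle lengths of π_7 on ℤ/125ℤ: [20, 20, 20, 20, 20, 4, 4, 4, 4, 4, 4, 1]; 12 cycles in total.
12 cycles on 125: each ℓ→(−1)^(ℓ−1), product (−1)^113 = -1.

-1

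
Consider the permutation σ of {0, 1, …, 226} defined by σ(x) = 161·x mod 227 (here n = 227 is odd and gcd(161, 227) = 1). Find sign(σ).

Orbit of 139 under x↦161x: [139, 133, 75, 44, 47, 76, 205]… (length divides ord_227(161)).
The orbit structure of x ↦ 161x mod 227: 3 orbits of sizes [113, 113, 1].
Σ(ℓ_i−1) = 227−3 = 224; sign = (−1)^224 = +1.
(161|227)_J = +1 (Zolotarev's lemma cross-check).

+1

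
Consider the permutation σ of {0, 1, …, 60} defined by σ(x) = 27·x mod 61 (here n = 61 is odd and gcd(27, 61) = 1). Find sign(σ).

+1

Orbit of 58 under x↦27x: [58, 41, 9, 60, 34, 3, 20]… (length divides ord_61(27)).
Cycle type of π: 10×6 + 1; total 7 cycles.
61 − 7 = 54 transpositions; sign(π) = (−1)^54 = +1.
(27|61)_J = +1 (Zolotarev's lemma cross-check).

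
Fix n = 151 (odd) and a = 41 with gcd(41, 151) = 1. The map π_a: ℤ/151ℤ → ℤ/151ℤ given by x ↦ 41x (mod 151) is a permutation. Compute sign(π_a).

Trace 67: π^k(67) = [67, 29, 132, 127, 73, 124, 101] for k=0..6.
Cycle type of π: 50×3 + 1; total 4 cycles.
4 cycles on 151: each ℓ→(−1)^(ℓ−1), product (−1)^147 = -1.

-1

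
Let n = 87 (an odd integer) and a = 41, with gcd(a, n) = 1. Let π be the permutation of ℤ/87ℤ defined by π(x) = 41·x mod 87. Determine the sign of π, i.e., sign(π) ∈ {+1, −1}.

+1

Orbit of 1 under x↦41x: [1, 41, 28, 17]… (length divides ord_87(41)).
π_41 has 23 disjoint cycles with lengths [4, 4, 4, 4, 4, 4, 4, 4, 4, 4, 4, 4, 4, 4, 4, 4, 4, 4, 4, 4, 4, 2, 1] on {0,…,86}.
87 − 23 = 64 transpositions; sign(π) = (−1)^64 = +1.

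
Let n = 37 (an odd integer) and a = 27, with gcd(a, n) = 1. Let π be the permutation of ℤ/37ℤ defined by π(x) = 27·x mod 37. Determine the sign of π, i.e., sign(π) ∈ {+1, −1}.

+1

Trace 11: π^k(11) = [11, 1, 27, 26, 36, 10] for k=0..5.
π_27 has 7 disjoint cycles with lengths [6, 6, 6, 6, 6, 6, 1] on {0,…,36}.
Σ(ℓ_i−1) = 37−7 = 30; sign = (−1)^30 = +1.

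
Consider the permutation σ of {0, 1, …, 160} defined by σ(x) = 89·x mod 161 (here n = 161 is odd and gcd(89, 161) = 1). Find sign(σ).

+1

Start at x=151: 151 → 76 → 2 → 17 → 64 → 61 → 116 → … (one orbit).
π_89 has 5 disjoint cycles with lengths [66, 66, 22, 6, 1] on {0,…,160}.
161 − 5 = 156 transpositions; sign(π) = (−1)^156 = +1.
The Jacobi symbol (89|161) = +1 (Zolotarev) agrees.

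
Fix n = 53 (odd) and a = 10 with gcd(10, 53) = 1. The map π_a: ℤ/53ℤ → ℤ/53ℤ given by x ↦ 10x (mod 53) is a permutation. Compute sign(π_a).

+1

Start at x=13: 13 → 24 → 28 → 15 → 44 → 16 → 1 → … (one orbit).
The orbit structure of x ↦ 10x mod 53: 5 orbits of sizes [13, 13, 13, 13, 1].
Σ(ℓ_i−1) = 53−5 = 48; sign = (−1)^48 = +1.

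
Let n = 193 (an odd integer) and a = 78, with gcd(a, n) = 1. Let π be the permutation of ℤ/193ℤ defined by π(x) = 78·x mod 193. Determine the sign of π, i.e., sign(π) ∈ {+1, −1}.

Start at x=16: 16 → 90 → 72 → 19 → 131 → 182 → 107 → … (one orbit).
Decompose π into cycles: lengths [192, 1] (2 cycles, including the fixed point 0).
2 cycles on 193: each ℓ→(−1)^(ℓ−1), product (−1)^191 = -1.
Check: (78/193) = -1 by Zolotarev.

-1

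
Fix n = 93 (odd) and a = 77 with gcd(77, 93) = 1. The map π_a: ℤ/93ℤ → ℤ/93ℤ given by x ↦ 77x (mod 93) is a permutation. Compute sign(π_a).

+1

Start at x=64: 64 → 92 → 16 → 23 → 4 → 29 → 1 → … (one orbit).
Decompose π into cycles: lengths [10, 10, 10, 10, 10, 10, 10, 10, 10, 2, 1] (11 cycles, including the fixed point 0).
With 11 cycles on 93 points, sign = (−1)^{93−11} = +1.
Via Zolotarev, sign(π_{77}) = (77|93) = +1.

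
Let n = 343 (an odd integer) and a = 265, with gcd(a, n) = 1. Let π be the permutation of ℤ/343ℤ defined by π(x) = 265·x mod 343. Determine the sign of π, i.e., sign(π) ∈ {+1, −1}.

-1

Start at x=279: 279 → 190 → 272 → 50 → 216 → 302 → 111 → … (one orbit).
Cycle lengths of π_265 on ℤ/343ℤ: [98, 98, 98, 14, 14, 14, 2, 2, 2, 1]; 10 cycles in total.
Σ(ℓ_i−1) = 343−10 = 333; sign = (−1)^333 = -1.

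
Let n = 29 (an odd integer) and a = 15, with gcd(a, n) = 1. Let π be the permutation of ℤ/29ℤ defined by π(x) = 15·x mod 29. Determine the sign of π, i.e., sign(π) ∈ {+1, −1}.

Orbit of 5 under x↦15x: [5, 17, 23, 26, 13, 21, 25]… (length divides ord_29(15)).
Cycle type of π: 28 + 1; total 2 cycles.
2 cycles on 29: each ℓ→(−1)^(ℓ−1), product (−1)^27 = -1.
(15|29)_J = -1 (Zolotarev's lemma cross-check).

-1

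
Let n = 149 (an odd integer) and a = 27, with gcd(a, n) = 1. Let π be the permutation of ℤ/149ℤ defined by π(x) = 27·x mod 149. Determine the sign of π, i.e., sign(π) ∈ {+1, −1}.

-1

Trace 29: π^k(29) = [29, 38, 132, 137, 123, 43, 118] for k=0..6.
The orbit structure of x ↦ 27x mod 149: 2 orbits of sizes [148, 1].
sign(π) = (−1)^{n − #cycles} = (−1)^{149−2} = (−1)^147 = -1.
Via Zolotarev, sign(π_{27}) = (27|149) = -1.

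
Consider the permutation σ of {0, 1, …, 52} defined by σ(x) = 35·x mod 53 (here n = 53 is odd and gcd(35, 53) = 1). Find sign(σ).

-1

Trace 47: π^k(47) = [47, 2, 17, 12, 49, 19, 29] for k=0..6.
The orbit structure of x ↦ 35x mod 53: 2 orbits of sizes [52, 1].
2 cycles on 53: each ℓ→(−1)^(ℓ−1), product (−1)^51 = -1.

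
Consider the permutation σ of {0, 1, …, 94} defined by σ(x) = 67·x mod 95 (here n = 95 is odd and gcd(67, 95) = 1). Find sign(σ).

+1

Orbit of 6 under x↦67x: [6, 22, 49, 53, 36, 37, 9]… (length divides ord_95(67)).
π_67 has 5 disjoint cycles with lengths [36, 36, 18, 4, 1] on {0,…,94}.
sign(π) = (−1)^{n − #cycles} = (−1)^{95−5} = (−1)^90 = +1.
Check: (67/95) = +1 by Zolotarev.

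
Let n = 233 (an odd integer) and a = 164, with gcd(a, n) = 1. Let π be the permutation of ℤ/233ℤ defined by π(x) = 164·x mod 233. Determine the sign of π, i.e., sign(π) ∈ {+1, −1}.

-1

Start at x=143: 143 → 152 → 230 → 207 → 163 → 170 → 153 → … (one orbit).
2 cycles of lengths [232, 1].
Σ(ℓ_i−1) = 233−2 = 231; sign = (−1)^231 = -1.
Via Zolotarev, sign(π_{164}) = (164|233) = -1.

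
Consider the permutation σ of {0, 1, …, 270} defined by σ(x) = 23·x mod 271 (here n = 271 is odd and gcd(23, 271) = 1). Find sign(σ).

-1

Orbit of 93 under x↦23x: [93, 242, 146, 106, 270, 248, 13]… (length divides ord_271(23)).
The orbit structure of x ↦ 23x mod 271: 16 orbits of sizes [18, 18, 18, 18, 18, 18, 18, 18, 18, 18, 18, 18, 18, 18, 18, 1].
With 16 cycles on 271 points, sign = (−1)^{271−16} = -1.
Via Zolotarev, sign(π_{23}) = (23|271) = -1.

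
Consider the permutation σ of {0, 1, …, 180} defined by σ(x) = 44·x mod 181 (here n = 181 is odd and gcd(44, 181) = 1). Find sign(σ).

Trace 34: π^k(34) = [34, 48, 121, 75, 42, 38, 43] for k=0..6.
Decompose π into cycles: lengths [45, 45, 45, 45, 1] (5 cycles, including the fixed point 0).
n − c = 181 − 5 = 176; sign = (−1)^176 = +1.

+1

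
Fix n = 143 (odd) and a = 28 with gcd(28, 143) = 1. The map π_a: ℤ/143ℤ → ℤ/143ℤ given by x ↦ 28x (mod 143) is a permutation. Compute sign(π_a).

+1

Trace 113: π^k(113) = [113, 18, 75, 98, 27, 41, 4] for k=0..6.
Cycle type of π: 60×2 + 12 + 10 + 1; total 5 cycles.
143 − 5 = 138 transpositions; sign(π) = (−1)^138 = +1.
The Jacobi symbol (28|143) = +1 (Zolotarev) agrees.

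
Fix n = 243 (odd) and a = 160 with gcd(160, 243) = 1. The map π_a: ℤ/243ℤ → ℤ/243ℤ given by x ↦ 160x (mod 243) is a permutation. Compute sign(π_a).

Start at x=109: 109 → 187 → 31 → 100 → 205 → 238 → 172 → … (one orbit).
Cycle type of π: 81×2 + 27×2 + 9×2 + 3×2 + 1×3; total 11 cycles.
sign(π) = (−1)^{n − #cycles} = (−1)^{243−11} = (−1)^232 = +1.

+1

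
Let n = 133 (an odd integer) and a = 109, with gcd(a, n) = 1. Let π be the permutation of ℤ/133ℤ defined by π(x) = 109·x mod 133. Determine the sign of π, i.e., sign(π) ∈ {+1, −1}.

Trace 23: π^k(23) = [23, 113, 81, 51, 106, 116, 9] for k=0..6.
Decompose π into cycles: lengths [18, 18, 18, 18, 18, 18, 18, 3, 3, 1] (10 cycles, including the fixed point 0).
133 − 10 = 123 transpositions; sign(π) = (−1)^123 = -1.

-1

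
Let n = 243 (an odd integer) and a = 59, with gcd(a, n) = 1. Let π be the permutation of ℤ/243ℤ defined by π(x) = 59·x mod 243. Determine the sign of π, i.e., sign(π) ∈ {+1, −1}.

-1

Trace 160: π^k(160) = [160, 206, 4, 236, 73, 176, 178] for k=0..6.
Cycle type of π: 162 + 54 + 18 + 6 + 2 + 1; total 6 cycles.
n − c = 243 − 6 = 237; sign = (−1)^237 = -1.
Via Zolotarev, sign(π_{59}) = (59|243) = -1.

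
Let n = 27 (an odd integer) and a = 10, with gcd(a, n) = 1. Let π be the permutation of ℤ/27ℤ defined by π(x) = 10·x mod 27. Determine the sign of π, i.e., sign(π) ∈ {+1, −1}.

Orbit of 1 under x↦10x: [1, 10, 19]… (length divides ord_27(10)).
Cycle lengths of π_10 on ℤ/27ℤ: [3, 3, 3, 3, 3, 3, 1, 1, 1, 1, 1, 1, 1, 1, 1]; 15 cycles in total.
With 15 cycles on 27 points, sign = (−1)^{27−15} = +1.
Via Zolotarev, sign(π_{10}) = (10|27) = +1.

+1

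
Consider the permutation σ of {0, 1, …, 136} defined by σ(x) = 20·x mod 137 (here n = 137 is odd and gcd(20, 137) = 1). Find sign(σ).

-1

Trace 83: π^k(83) = [83, 16, 46, 98, 42, 18, 86] for k=0..6.
2 cycles of lengths [136, 1].
With 2 cycles on 137 points, sign = (−1)^{137−2} = -1.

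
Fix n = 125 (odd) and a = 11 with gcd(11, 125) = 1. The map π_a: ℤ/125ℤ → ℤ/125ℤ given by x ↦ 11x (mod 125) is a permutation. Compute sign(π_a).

Start at x=66: 66 → 101 → 111 → 96 → 56 → 116 → 26 → … (one orbit).
13 cycles of lengths [25, 25, 25, 25, 5, 5, 5, 5, 1, 1, 1, 1, 1].
sign(π) = (−1)^{n − #cycles} = (−1)^{125−13} = (−1)^112 = +1.
Via Zolotarev, sign(π_{11}) = (11|125) = +1.

+1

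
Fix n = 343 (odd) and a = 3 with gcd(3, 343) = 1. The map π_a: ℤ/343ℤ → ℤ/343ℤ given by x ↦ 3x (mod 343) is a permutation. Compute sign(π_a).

-1

Trace 256: π^k(256) = [256, 82, 246, 52, 156, 125, 32] for k=0..6.
The orbit structure of x ↦ 3x mod 343: 4 orbits of sizes [294, 42, 6, 1].
Σ(ℓ_i−1) = 343−4 = 339; sign = (−1)^339 = -1.
Check: (3/343) = -1 by Zolotarev.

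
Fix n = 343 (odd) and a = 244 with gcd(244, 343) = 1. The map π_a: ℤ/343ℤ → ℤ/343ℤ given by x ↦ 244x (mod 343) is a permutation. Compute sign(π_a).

Trace 97: π^k(97) = [97, 1, 244, 197, 48, 50, 195] for k=0..6.
The orbit structure of x ↦ 244x mod 343: 46 orbits of sizes [14, 14, 14, 14, 14, 14, 14, 14, 14, 14, 14, 14, 14, 14, 14, 14, 14, 14, 14, 14, 14, 2, 2, 2, 2, 2, 2, 2, 2, 2, 2, 2, 2, 2, 2, 2, 2, 2, 2, 2, 2, 2, 2, 2, 2, 1].
sign(π) = (−1)^{n − #cycles} = (−1)^{343−46} = (−1)^297 = -1.
The Jacobi symbol (244|343) = -1 (Zolotarev) agrees.

-1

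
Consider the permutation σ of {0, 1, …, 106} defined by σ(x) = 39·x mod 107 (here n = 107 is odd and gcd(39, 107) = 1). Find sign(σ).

Orbit of 36 under x↦39x: [36, 13, 79, 85, 105, 29, 61]… (length divides ord_107(39)).
The orbit structure of x ↦ 39x mod 107: 3 orbits of sizes [53, 53, 1].
With 3 cycles on 107 points, sign = (−1)^{107−3} = +1.

+1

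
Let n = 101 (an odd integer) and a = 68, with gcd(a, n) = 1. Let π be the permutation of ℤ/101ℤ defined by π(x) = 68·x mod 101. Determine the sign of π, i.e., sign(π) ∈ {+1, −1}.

Orbit of 19 under x↦68x: [19, 80, 87, 58, 5, 37, 92]… (length divides ord_101(68)).
5 cycles of lengths [25, 25, 25, 25, 1].
n − c = 101 − 5 = 96; sign = (−1)^96 = +1.
(68|101)_J = +1 (Zolotarev's lemma cross-check).

+1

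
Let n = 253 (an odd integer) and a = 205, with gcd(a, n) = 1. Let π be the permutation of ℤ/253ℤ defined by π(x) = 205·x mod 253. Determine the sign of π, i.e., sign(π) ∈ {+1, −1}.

Trace 149: π^k(149) = [149, 185, 228, 188, 84, 16, 244] for k=0..6.
5 cycles of lengths [110, 110, 22, 10, 1].
253 − 5 = 248 transpositions; sign(π) = (−1)^248 = +1.
Zolotarev: (205|253) = +1, matching the cycle-count sign.

+1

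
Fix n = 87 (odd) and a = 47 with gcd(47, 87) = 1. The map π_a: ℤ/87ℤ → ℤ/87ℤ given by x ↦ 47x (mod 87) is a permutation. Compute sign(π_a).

Start at x=44: 44 → 67 → 17 → 16 → 56 → 22 → 77 → … (one orbit).
The orbit structure of x ↦ 47x mod 87: 5 orbits of sizes [28, 28, 28, 2, 1].
n − c = 87 − 5 = 82; sign = (−1)^82 = +1.

+1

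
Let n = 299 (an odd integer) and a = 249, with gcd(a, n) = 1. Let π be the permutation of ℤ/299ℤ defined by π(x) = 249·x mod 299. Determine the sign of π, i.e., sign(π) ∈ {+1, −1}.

+1

Orbit of 214 under x↦249x: [214, 64, 89, 35, 44, 192, 267]… (length divides ord_299(249)).
Decompose π into cycles: lengths [132, 132, 22, 12, 1] (5 cycles, including the fixed point 0).
Σ(ℓ_i−1) = 299−5 = 294; sign = (−1)^294 = +1.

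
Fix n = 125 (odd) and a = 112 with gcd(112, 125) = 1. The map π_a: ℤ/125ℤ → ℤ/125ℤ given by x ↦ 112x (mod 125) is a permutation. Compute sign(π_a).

Orbit of 67 under x↦112x: [67, 4, 73, 51, 87, 119, 78]… (length divides ord_125(112)).
Cycle type of π: 100 + 20 + 4 + 1; total 4 cycles.
n − c = 125 − 4 = 121; sign = (−1)^121 = -1.

-1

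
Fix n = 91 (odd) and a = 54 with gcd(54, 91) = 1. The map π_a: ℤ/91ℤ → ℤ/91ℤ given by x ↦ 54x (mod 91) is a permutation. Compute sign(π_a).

+1

Trace 34: π^k(34) = [34, 16, 45, 64, 89, 74, 83] for k=0..6.
The orbit structure of x ↦ 54x mod 91: 9 orbits of sizes [12, 12, 12, 12, 12, 12, 12, 6, 1].
91 − 9 = 82 transpositions; sign(π) = (−1)^82 = +1.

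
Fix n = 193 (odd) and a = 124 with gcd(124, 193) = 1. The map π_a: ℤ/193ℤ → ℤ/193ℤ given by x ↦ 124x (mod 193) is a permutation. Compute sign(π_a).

Trace 3: π^k(3) = [3, 179, 1, 124, 129, 170, 43] for k=0..6.
Cycle lengths of π_124 on ℤ/193ℤ: [32, 32, 32, 32, 32, 32, 1]; 7 cycles in total.
With 7 cycles on 193 points, sign = (−1)^{193−7} = +1.
Check: (124/193) = +1 by Zolotarev.

+1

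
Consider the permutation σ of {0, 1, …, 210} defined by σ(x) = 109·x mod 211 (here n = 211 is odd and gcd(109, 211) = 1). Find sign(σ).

+1

Trace 143: π^k(143) = [143, 184, 11, 144, 82, 76, 55] for k=0..6.
Cycle type of π: 35×6 + 1; total 7 cycles.
sign(π) = (−1)^{n − #cycles} = (−1)^{211−7} = (−1)^204 = +1.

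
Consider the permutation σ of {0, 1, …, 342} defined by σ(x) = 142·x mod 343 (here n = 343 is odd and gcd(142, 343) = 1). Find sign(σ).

Trace 274: π^k(274) = [274, 149, 235, 99, 338, 319, 22] for k=0..6.
7 cycles of lengths [147, 147, 21, 21, 3, 3, 1].
Σ(ℓ_i−1) = 343−7 = 336; sign = (−1)^336 = +1.

+1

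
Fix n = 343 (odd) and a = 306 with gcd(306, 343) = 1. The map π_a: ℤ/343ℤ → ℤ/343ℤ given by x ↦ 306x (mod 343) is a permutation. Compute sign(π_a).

Trace 76: π^k(76) = [76, 275, 115, 204, 341, 74, 6] for k=0..6.
Cycle type of π: 294 + 42 + 6 + 1; total 4 cycles.
With 4 cycles on 343 points, sign = (−1)^{343−4} = -1.

-1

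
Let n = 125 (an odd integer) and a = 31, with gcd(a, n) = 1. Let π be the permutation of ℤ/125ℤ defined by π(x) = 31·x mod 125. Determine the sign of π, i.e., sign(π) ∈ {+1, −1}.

Orbit of 66 under x↦31x: [66, 46, 51, 81, 11, 91, 71]… (length divides ord_125(31)).
Cycle type of π: 25×4 + 5×4 + 1×5; total 13 cycles.
sign(π) = (−1)^{n − #cycles} = (−1)^{125−13} = (−1)^112 = +1.
Check: (31/125) = +1 by Zolotarev.

+1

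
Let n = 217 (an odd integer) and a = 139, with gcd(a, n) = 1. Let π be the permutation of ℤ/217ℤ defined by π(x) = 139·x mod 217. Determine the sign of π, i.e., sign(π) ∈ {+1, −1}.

+1

Start at x=8: 8 → 27 → 64 → 216 → 78 → 209 → 190 → … (one orbit).
The orbit structure of x ↦ 139x mod 217: 25 orbits of sizes [10, 10, 10, 10, 10, 10, 10, 10, 10, 10, 10, 10, 10, 10, 10, 10, 10, 10, 10, 10, 10, 2, 2, 2, 1].
n − c = 217 − 25 = 192; sign = (−1)^192 = +1.
Check: (139/217) = +1 by Zolotarev.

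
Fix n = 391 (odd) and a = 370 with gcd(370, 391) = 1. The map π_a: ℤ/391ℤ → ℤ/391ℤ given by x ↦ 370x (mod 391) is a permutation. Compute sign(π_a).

Trace 35: π^k(35) = [35, 47, 186, 4, 307, 200, 101] for k=0..6.
Cycle lengths of π_370 on ℤ/391ℤ: [44, 44, 44, 44, 44, 44, 44, 44, 11, 11, 4, 4, 4, 4, 1]; 15 cycles in total.
15 cycles on 391: each ℓ→(−1)^(ℓ−1), product (−1)^376 = +1.
The Jacobi symbol (370|391) = +1 (Zolotarev) agrees.

+1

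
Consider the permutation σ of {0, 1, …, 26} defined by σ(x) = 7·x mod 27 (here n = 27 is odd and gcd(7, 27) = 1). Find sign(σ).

+1

Orbit of 16 under x↦7x: [16, 4, 1, 7, 22, 19, 25]… (length divides ord_27(7)).
Decompose π into cycles: lengths [9, 9, 3, 3, 1, 1, 1] (7 cycles, including the fixed point 0).
sign(π) = (−1)^{n − #cycles} = (−1)^{27−7} = (−1)^20 = +1.
(7|27)_J = +1 (Zolotarev's lemma cross-check).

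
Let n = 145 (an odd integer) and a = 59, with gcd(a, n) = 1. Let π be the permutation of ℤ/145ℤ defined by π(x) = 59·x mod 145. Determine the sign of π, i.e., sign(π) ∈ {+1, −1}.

+1

Orbit of 1 under x↦59x: [1, 59]… (length divides ord_145(59)).
π_59 has 87 disjoint cycles with lengths [2, 2, 2, 2, 2, 2, 2, 2, 2, 2, 2, 2, 2, 2, 2, 2, 2, 2, 2, 2, 2, 2, 2, 2, 2, 2, 2, 2, 2, 2, 2, 2, 2, 2, 2, 2, 2, 2, 2, 2, 2, 2, 2, 2, 2, 2, 2, 2, 2, 2, 2, 2, 2, 2, 2, 2, 2, 2, 1, 1, 1, 1, 1, 1, 1, 1, 1, 1, 1, 1, 1, 1, 1, 1, 1, 1, 1, 1, 1, 1, 1, 1, 1, 1, 1, 1, 1] on {0,…,144}.
sign(π) = (−1)^{n − #cycles} = (−1)^{145−87} = (−1)^58 = +1.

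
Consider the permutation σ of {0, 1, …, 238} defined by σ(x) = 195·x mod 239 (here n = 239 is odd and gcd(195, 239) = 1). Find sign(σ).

Start at x=141: 141 → 10 → 38 → 1 → 195 → 24 → 139 → … (one orbit).
Decompose π into cycles: lengths [14, 14, 14, 14, 14, 14, 14, 14, 14, 14, 14, 14, 14, 14, 14, 14, 14, 1] (18 cycles, including the fixed point 0).
n − c = 239 − 18 = 221; sign = (−1)^221 = -1.
Via Zolotarev, sign(π_{195}) = (195|239) = -1.

-1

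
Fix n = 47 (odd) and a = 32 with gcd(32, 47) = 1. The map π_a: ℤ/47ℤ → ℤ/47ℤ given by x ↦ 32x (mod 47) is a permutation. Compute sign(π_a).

Trace 2: π^k(2) = [2, 17, 27, 18, 12, 8, 21] for k=0..6.
Cycle lengths of π_32 on ℤ/47ℤ: [23, 23, 1]; 3 cycles in total.
47 − 3 = 44 transpositions; sign(π) = (−1)^44 = +1.
Zolotarev: (32|47) = +1, matching the cycle-count sign.

+1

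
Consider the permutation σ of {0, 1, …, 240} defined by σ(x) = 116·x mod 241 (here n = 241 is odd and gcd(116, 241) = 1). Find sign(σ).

Trace 87: π^k(87) = [87, 211, 135, 236, 143, 200, 64] for k=0..6.
Cycle lengths of π_116 on ℤ/241ℤ: [40, 40, 40, 40, 40, 40, 1]; 7 cycles in total.
sign(π) = (−1)^{n − #cycles} = (−1)^{241−7} = (−1)^234 = +1.
The Jacobi symbol (116|241) = +1 (Zolotarev) agrees.

+1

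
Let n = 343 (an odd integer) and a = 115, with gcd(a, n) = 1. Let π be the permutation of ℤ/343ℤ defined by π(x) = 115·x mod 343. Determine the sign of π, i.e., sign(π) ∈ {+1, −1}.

Start at x=208: 208 → 253 → 283 → 303 → 202 → 249 → 166 → … (one orbit).
Cycle lengths of π_115 on ℤ/343ℤ: [294, 42, 6, 1]; 4 cycles in total.
343 − 4 = 339 transpositions; sign(π) = (−1)^339 = -1.
The Jacobi symbol (115|343) = -1 (Zolotarev) agrees.

-1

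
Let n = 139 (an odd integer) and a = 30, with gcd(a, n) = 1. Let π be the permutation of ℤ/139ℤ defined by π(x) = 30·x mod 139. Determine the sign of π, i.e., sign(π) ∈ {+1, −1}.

+1

Start at x=6: 6 → 41 → 118 → 65 → 4 → 120 → 125 → … (one orbit).
3 cycles of lengths [69, 69, 1].
n − c = 139 − 3 = 136; sign = (−1)^136 = +1.
The Jacobi symbol (30|139) = +1 (Zolotarev) agrees.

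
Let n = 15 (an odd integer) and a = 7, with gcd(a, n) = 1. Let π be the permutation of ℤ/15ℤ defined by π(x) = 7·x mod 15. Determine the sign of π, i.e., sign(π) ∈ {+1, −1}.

Trace 1: π^k(1) = [1, 7, 4, 13] for k=0..3.
Cycle lengths of π_7 on ℤ/15ℤ: [4, 4, 4, 1, 1, 1]; 6 cycles in total.
With 6 cycles on 15 points, sign = (−1)^{15−6} = -1.

-1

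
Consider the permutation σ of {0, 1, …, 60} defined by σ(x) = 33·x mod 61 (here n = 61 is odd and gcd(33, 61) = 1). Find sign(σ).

Trace 20: π^k(20) = [20, 50, 3, 38, 34, 24, 60] for k=0..6.
Cycle lengths of π_33 on ℤ/61ℤ: [20, 20, 20, 1]; 4 cycles in total.
61 − 4 = 57 transpositions; sign(π) = (−1)^57 = -1.

-1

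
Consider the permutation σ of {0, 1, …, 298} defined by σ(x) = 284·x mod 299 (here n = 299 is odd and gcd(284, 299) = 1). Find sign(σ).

-1

Orbit of 144 under x↦284x: [144, 232, 108, 174, 81, 280, 285]… (length divides ord_299(284)).
π_284 has 6 disjoint cycles with lengths [132, 132, 12, 11, 11, 1] on {0,…,298}.
299 − 6 = 293 transpositions; sign(π) = (−1)^293 = -1.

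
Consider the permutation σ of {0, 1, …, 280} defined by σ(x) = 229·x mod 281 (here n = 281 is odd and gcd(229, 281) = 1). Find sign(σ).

-1

Start at x=253: 253 → 51 → 158 → 214 → 112 → 77 → 211 → … (one orbit).
Cycle lengths of π_229 on ℤ/281ℤ: [280, 1]; 2 cycles in total.
Σ(ℓ_i−1) = 281−2 = 279; sign = (−1)^279 = -1.
Check: (229/281) = -1 by Zolotarev.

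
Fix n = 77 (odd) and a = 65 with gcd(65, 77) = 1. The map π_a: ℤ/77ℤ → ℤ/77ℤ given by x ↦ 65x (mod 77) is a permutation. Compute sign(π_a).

-1

Start at x=23: 23 → 32 → 1 → 65 → 67 → 43 → 23 (one orbit).
Cycle type of π: 6×10 + 3×2 + 2×5 + 1; total 18 cycles.
n − c = 77 − 18 = 59; sign = (−1)^59 = -1.
The Jacobi symbol (65|77) = -1 (Zolotarev) agrees.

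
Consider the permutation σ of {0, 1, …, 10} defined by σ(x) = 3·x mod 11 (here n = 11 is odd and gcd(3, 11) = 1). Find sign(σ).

Trace 5: π^k(5) = [5, 4, 1, 3, 9] for k=0..4.
Decompose π into cycles: lengths [5, 5, 1] (3 cycles, including the fixed point 0).
3 cycles on 11: each ℓ→(−1)^(ℓ−1), product (−1)^8 = +1.
The Jacobi symbol (3|11) = +1 (Zolotarev) agrees.

+1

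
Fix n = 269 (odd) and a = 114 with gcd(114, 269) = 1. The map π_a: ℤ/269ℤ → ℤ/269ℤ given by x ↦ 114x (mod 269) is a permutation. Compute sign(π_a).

Orbit of 119 under x↦114x: [119, 116, 43, 60, 115, 198, 245]… (length divides ord_269(114)).
2 cycles of lengths [268, 1].
2 cycles on 269: each ℓ→(−1)^(ℓ−1), product (−1)^267 = -1.
Via Zolotarev, sign(π_{114}) = (114|269) = -1.

-1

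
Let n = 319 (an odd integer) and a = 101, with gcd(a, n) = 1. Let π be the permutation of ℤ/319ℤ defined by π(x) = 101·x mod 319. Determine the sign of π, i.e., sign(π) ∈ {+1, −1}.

Trace 193: π^k(193) = [193, 34, 244, 81, 206, 71, 153] for k=0..6.
The orbit structure of x ↦ 101x mod 319: 5 orbits of sizes [140, 140, 28, 10, 1].
With 5 cycles on 319 points, sign = (−1)^{319−5} = +1.

+1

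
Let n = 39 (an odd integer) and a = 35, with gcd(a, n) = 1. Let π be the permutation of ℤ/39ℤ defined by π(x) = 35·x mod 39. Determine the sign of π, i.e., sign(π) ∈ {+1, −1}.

-1

Trace 29: π^k(29) = [29, 1, 35, 16, 14, 22] for k=0..5.
π_35 has 10 disjoint cycles with lengths [6, 6, 6, 6, 3, 3, 3, 3, 2, 1] on {0,…,38}.
sign(π) = (−1)^{n − #cycles} = (−1)^{39−10} = (−1)^29 = -1.
Check: (35/39) = -1 by Zolotarev.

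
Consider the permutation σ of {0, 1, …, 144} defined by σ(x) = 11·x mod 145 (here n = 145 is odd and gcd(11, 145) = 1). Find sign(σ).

-1

Orbit of 96 under x↦11x: [96, 41, 16, 31, 51, 126, 81]… (length divides ord_145(11)).
π_11 has 10 disjoint cycles with lengths [28, 28, 28, 28, 28, 1, 1, 1, 1, 1] on {0,…,144}.
10 cycles on 145: each ℓ→(−1)^(ℓ−1), product (−1)^135 = -1.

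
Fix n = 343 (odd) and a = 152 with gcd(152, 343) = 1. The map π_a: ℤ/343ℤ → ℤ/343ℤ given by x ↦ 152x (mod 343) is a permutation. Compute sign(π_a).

-1

Orbit of 326 under x↦152x: [326, 160, 310, 129, 57, 89, 151]… (length divides ord_343(152)).
Cycle type of π: 294 + 42 + 6 + 1; total 4 cycles.
Σ(ℓ_i−1) = 343−4 = 339; sign = (−1)^339 = -1.
(152|343)_J = -1 (Zolotarev's lemma cross-check).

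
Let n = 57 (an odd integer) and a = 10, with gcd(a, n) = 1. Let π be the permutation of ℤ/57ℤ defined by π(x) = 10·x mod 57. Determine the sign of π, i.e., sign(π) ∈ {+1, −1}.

-1

Trace 4: π^k(4) = [4, 40, 1, 10, 43, 31, 25] for k=0..6.
Cycle lengths of π_10 on ℤ/57ℤ: [18, 18, 18, 1, 1, 1]; 6 cycles in total.
Σ(ℓ_i−1) = 57−6 = 51; sign = (−1)^51 = -1.
(10|57)_J = -1 (Zolotarev's lemma cross-check).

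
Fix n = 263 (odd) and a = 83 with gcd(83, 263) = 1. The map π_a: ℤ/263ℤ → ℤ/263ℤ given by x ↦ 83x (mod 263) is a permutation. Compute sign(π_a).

Start at x=66: 66 → 218 → 210 → 72 → 190 → 253 → 222 → … (one orbit).
π_83 has 3 disjoint cycles with lengths [131, 131, 1] on {0,…,262}.
Σ(ℓ_i−1) = 263−3 = 260; sign = (−1)^260 = +1.
Check: (83/263) = +1 by Zolotarev.

+1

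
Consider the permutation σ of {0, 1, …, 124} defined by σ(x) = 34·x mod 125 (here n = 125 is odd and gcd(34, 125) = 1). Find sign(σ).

Start at x=19: 19 → 21 → 89 → 26 → 9 → 56 → 29 → … (one orbit).
The orbit structure of x ↦ 34x mod 125: 7 orbits of sizes [50, 50, 10, 10, 2, 2, 1].
7 cycles on 125: each ℓ→(−1)^(ℓ−1), product (−1)^118 = +1.
Check: (34/125) = +1 by Zolotarev.

+1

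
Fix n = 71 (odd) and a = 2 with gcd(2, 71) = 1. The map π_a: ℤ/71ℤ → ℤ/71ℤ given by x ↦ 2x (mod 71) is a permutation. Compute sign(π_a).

+1

Trace 36: π^k(36) = [36, 1, 2, 4, 8, 16, 32] for k=0..6.
Cycle lengths of π_2 on ℤ/71ℤ: [35, 35, 1]; 3 cycles in total.
71 − 3 = 68 transpositions; sign(π) = (−1)^68 = +1.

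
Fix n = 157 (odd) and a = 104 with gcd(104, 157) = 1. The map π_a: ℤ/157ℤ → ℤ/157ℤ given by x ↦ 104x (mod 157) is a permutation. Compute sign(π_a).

-1

Orbit of 86 under x↦104x: [86, 152, 108, 85, 48, 125, 126]… (length divides ord_157(104)).
π_104 has 2 disjoint cycles with lengths [156, 1] on {0,…,156}.
With 2 cycles on 157 points, sign = (−1)^{157−2} = -1.
Check: (104/157) = -1 by Zolotarev.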